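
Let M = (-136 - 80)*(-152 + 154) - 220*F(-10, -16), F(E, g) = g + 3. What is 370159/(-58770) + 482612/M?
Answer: 6866090297/35673390 ≈ 192.47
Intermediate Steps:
F(E, g) = 3 + g
M = 2428 (M = (-136 - 80)*(-152 + 154) - 220*(3 - 16) = -216*2 - 220*(-13) = -432 + 2860 = 2428)
370159/(-58770) + 482612/M = 370159/(-58770) + 482612/2428 = 370159*(-1/58770) + 482612*(1/2428) = -370159/58770 + 120653/607 = 6866090297/35673390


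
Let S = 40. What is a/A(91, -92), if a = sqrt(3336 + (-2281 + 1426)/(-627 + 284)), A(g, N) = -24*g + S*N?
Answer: -sqrt(8015721)/287336 ≈ -0.0098533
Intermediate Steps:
A(g, N) = -24*g + 40*N
a = sqrt(8015721)/49 (a = sqrt(3336 - 855/(-343)) = sqrt(3336 - 855*(-1/343)) = sqrt(3336 + 855/343) = sqrt(1145103/343) = sqrt(8015721)/49 ≈ 57.780)
a/A(91, -92) = (sqrt(8015721)/49)/(-24*91 + 40*(-92)) = (sqrt(8015721)/49)/(-2184 - 3680) = (sqrt(8015721)/49)/(-5864) = (sqrt(8015721)/49)*(-1/5864) = -sqrt(8015721)/287336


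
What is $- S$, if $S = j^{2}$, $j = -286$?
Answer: $-81796$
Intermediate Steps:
$S = 81796$ ($S = \left(-286\right)^{2} = 81796$)
$- S = \left(-1\right) 81796 = -81796$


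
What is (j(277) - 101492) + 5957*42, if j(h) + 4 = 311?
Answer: 149009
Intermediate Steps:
j(h) = 307 (j(h) = -4 + 311 = 307)
(j(277) - 101492) + 5957*42 = (307 - 101492) + 5957*42 = -101185 + 250194 = 149009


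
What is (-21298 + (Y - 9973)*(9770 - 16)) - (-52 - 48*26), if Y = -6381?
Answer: -159536914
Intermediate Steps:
(-21298 + (Y - 9973)*(9770 - 16)) - (-52 - 48*26) = (-21298 + (-6381 - 9973)*(9770 - 16)) - (-52 - 48*26) = (-21298 - 16354*9754) - (-52 - 1248) = (-21298 - 159516916) - 1*(-1300) = -159538214 + 1300 = -159536914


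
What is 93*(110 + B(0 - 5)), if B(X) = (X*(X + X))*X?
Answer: -13020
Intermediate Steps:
B(X) = 2*X**3 (B(X) = (X*(2*X))*X = (2*X**2)*X = 2*X**3)
93*(110 + B(0 - 5)) = 93*(110 + 2*(0 - 5)**3) = 93*(110 + 2*(-5)**3) = 93*(110 + 2*(-125)) = 93*(110 - 250) = 93*(-140) = -13020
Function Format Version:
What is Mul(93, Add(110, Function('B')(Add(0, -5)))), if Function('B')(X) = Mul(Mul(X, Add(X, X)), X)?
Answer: -13020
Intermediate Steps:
Function('B')(X) = Mul(2, Pow(X, 3)) (Function('B')(X) = Mul(Mul(X, Mul(2, X)), X) = Mul(Mul(2, Pow(X, 2)), X) = Mul(2, Pow(X, 3)))
Mul(93, Add(110, Function('B')(Add(0, -5)))) = Mul(93, Add(110, Mul(2, Pow(Add(0, -5), 3)))) = Mul(93, Add(110, Mul(2, Pow(-5, 3)))) = Mul(93, Add(110, Mul(2, -125))) = Mul(93, Add(110, -250)) = Mul(93, -140) = -13020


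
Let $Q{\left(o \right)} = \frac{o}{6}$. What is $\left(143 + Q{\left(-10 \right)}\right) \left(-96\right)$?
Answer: $-13568$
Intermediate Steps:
$Q{\left(o \right)} = \frac{o}{6}$ ($Q{\left(o \right)} = o \frac{1}{6} = \frac{o}{6}$)
$\left(143 + Q{\left(-10 \right)}\right) \left(-96\right) = \left(143 + \frac{1}{6} \left(-10\right)\right) \left(-96\right) = \left(143 - \frac{5}{3}\right) \left(-96\right) = \frac{424}{3} \left(-96\right) = -13568$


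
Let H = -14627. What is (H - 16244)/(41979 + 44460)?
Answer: -30871/86439 ≈ -0.35714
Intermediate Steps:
(H - 16244)/(41979 + 44460) = (-14627 - 16244)/(41979 + 44460) = -30871/86439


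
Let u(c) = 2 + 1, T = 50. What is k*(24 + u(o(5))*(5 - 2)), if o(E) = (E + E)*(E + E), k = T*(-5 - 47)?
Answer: -85800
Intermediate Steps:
k = -2600 (k = 50*(-5 - 47) = 50*(-52) = -2600)
o(E) = 4*E² (o(E) = (2*E)*(2*E) = 4*E²)
u(c) = 3
k*(24 + u(o(5))*(5 - 2)) = -2600*(24 + 3*(5 - 2)) = -2600*(24 + 3*3) = -2600*(24 + 9) = -2600*33 = -85800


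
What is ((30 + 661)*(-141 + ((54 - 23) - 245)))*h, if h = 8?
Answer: -1962440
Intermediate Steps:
((30 + 661)*(-141 + ((54 - 23) - 245)))*h = ((30 + 661)*(-141 + ((54 - 23) - 245)))*8 = (691*(-141 + (31 - 245)))*8 = (691*(-141 - 214))*8 = (691*(-355))*8 = -245305*8 = -1962440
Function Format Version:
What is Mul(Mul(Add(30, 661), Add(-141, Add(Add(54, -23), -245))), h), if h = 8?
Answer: -1962440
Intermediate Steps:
Mul(Mul(Add(30, 661), Add(-141, Add(Add(54, -23), -245))), h) = Mul(Mul(Add(30, 661), Add(-141, Add(Add(54, -23), -245))), 8) = Mul(Mul(691, Add(-141, Add(31, -245))), 8) = Mul(Mul(691, Add(-141, -214)), 8) = Mul(Mul(691, -355), 8) = Mul(-245305, 8) = -1962440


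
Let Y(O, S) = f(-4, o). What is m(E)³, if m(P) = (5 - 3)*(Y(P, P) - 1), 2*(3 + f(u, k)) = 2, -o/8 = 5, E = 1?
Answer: -216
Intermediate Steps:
o = -40 (o = -8*5 = -40)
f(u, k) = -2 (f(u, k) = -3 + (½)*2 = -3 + 1 = -2)
Y(O, S) = -2
m(P) = -6 (m(P) = (5 - 3)*(-2 - 1) = 2*(-3) = -6)
m(E)³ = (-6)³ = -216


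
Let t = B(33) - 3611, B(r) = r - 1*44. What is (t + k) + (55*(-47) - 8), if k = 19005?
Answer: 12790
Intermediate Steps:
B(r) = -44 + r (B(r) = r - 44 = -44 + r)
t = -3622 (t = (-44 + 33) - 3611 = -11 - 3611 = -3622)
(t + k) + (55*(-47) - 8) = (-3622 + 19005) + (55*(-47) - 8) = 15383 + (-2585 - 8) = 15383 - 2593 = 12790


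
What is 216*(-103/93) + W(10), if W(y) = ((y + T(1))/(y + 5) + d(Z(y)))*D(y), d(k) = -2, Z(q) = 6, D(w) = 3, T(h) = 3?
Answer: -37607/155 ≈ -242.63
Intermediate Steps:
W(y) = -6 + 3*(3 + y)/(5 + y) (W(y) = ((y + 3)/(y + 5) - 2)*3 = ((3 + y)/(5 + y) - 2)*3 = (-2 + (3 + y)/(5 + y))*3 = -6 + 3*(3 + y)/(5 + y))
216*(-103/93) + W(10) = 216*(-103/93) + 3*(-7 - 1*10)/(5 + 10) = 216*(-103*1/93) + 3*(-7 - 10)/15 = 216*(-103/93) + 3*(1/15)*(-17) = -7416/31 - 17/5 = -37607/155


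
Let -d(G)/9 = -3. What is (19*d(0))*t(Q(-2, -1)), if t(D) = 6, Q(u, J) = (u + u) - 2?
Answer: 3078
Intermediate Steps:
Q(u, J) = -2 + 2*u (Q(u, J) = 2*u - 2 = -2 + 2*u)
d(G) = 27 (d(G) = -9*(-3) = 27)
(19*d(0))*t(Q(-2, -1)) = (19*27)*6 = 513*6 = 3078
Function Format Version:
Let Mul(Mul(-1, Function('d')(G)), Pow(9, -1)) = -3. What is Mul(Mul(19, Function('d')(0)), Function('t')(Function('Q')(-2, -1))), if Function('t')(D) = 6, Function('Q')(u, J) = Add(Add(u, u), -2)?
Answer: 3078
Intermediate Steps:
Function('Q')(u, J) = Add(-2, Mul(2, u)) (Function('Q')(u, J) = Add(Mul(2, u), -2) = Add(-2, Mul(2, u)))
Function('d')(G) = 27 (Function('d')(G) = Mul(-9, -3) = 27)
Mul(Mul(19, Function('d')(0)), Function('t')(Function('Q')(-2, -1))) = Mul(Mul(19, 27), 6) = Mul(513, 6) = 3078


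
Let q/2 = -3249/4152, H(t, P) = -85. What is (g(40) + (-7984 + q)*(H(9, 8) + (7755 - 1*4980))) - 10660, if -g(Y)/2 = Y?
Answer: -7436200835/346 ≈ -2.1492e+7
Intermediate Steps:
g(Y) = -2*Y
q = -1083/692 (q = 2*(-3249/4152) = 2*(-3249*1/4152) = 2*(-1083/1384) = -1083/692 ≈ -1.5650)
(g(40) + (-7984 + q)*(H(9, 8) + (7755 - 1*4980))) - 10660 = (-2*40 + (-7984 - 1083/692)*(-85 + (7755 - 1*4980))) - 10660 = (-80 - 5526011*(-85 + (7755 - 4980))/692) - 10660 = (-80 - 5526011*(-85 + 2775)/692) - 10660 = (-80 - 5526011/692*2690) - 10660 = (-80 - 7432484795/346) - 10660 = -7432512475/346 - 10660 = -7436200835/346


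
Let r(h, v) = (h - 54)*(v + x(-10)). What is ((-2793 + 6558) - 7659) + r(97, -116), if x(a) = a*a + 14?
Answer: -3980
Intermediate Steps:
x(a) = 14 + a² (x(a) = a² + 14 = 14 + a²)
r(h, v) = (-54 + h)*(114 + v) (r(h, v) = (h - 54)*(v + (14 + (-10)²)) = (-54 + h)*(v + (14 + 100)) = (-54 + h)*(v + 114) = (-54 + h)*(114 + v))
((-2793 + 6558) - 7659) + r(97, -116) = ((-2793 + 6558) - 7659) + (-6156 - 54*(-116) + 114*97 + 97*(-116)) = (3765 - 7659) + (-6156 + 6264 + 11058 - 11252) = -3894 - 86 = -3980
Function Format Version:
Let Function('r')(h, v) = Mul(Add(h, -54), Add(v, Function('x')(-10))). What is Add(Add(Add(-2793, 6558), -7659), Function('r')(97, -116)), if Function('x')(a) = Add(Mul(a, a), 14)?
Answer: -3980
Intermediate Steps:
Function('x')(a) = Add(14, Pow(a, 2)) (Function('x')(a) = Add(Pow(a, 2), 14) = Add(14, Pow(a, 2)))
Function('r')(h, v) = Mul(Add(-54, h), Add(114, v)) (Function('r')(h, v) = Mul(Add(h, -54), Add(v, Add(14, Pow(-10, 2)))) = Mul(Add(-54, h), Add(v, Add(14, 100))) = Mul(Add(-54, h), Add(v, 114)) = Mul(Add(-54, h), Add(114, v)))
Add(Add(Add(-2793, 6558), -7659), Function('r')(97, -116)) = Add(Add(Add(-2793, 6558), -7659), Add(-6156, Mul(-54, -116), Mul(114, 97), Mul(97, -116))) = Add(Add(3765, -7659), Add(-6156, 6264, 11058, -11252)) = Add(-3894, -86) = -3980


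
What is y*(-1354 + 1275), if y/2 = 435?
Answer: -68730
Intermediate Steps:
y = 870 (y = 2*435 = 870)
y*(-1354 + 1275) = 870*(-1354 + 1275) = 870*(-79) = -68730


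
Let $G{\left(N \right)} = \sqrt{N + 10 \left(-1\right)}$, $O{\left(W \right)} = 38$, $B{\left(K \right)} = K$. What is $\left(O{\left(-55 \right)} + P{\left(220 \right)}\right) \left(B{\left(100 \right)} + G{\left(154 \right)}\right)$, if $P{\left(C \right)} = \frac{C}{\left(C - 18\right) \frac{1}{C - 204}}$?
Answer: $\frac{626976}{101} \approx 6207.7$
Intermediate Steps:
$G{\left(N \right)} = \sqrt{-10 + N}$ ($G{\left(N \right)} = \sqrt{N - 10} = \sqrt{-10 + N}$)
$P{\left(C \right)} = \frac{C \left(-204 + C\right)}{-18 + C}$ ($P{\left(C \right)} = \frac{C}{\left(-18 + C\right) \frac{1}{-204 + C}} = \frac{C}{\frac{1}{-204 + C} \left(-18 + C\right)} = C \frac{-204 + C}{-18 + C} = \frac{C \left(-204 + C\right)}{-18 + C}$)
$\left(O{\left(-55 \right)} + P{\left(220 \right)}\right) \left(B{\left(100 \right)} + G{\left(154 \right)}\right) = \left(38 + \frac{220 \left(-204 + 220\right)}{-18 + 220}\right) \left(100 + \sqrt{-10 + 154}\right) = \left(38 + 220 \cdot \frac{1}{202} \cdot 16\right) \left(100 + \sqrt{144}\right) = \left(38 + 220 \cdot \frac{1}{202} \cdot 16\right) \left(100 + 12\right) = \left(38 + \frac{1760}{101}\right) 112 = \frac{5598}{101} \cdot 112 = \frac{626976}{101}$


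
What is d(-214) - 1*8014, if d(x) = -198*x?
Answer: 34358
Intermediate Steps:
d(-214) - 1*8014 = -198*(-214) - 1*8014 = 42372 - 8014 = 34358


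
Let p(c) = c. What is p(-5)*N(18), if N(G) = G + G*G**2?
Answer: -29250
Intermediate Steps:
N(G) = G + G**3
p(-5)*N(18) = -5*(18 + 18**3) = -5*(18 + 5832) = -5*5850 = -29250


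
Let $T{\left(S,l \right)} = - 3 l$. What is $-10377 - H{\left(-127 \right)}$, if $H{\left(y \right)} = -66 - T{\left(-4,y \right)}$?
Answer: $-9930$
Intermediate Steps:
$H{\left(y \right)} = -66 + 3 y$ ($H{\left(y \right)} = -66 - - 3 y = -66 + 3 y$)
$-10377 - H{\left(-127 \right)} = -10377 - \left(-66 + 3 \left(-127\right)\right) = -10377 - \left(-66 - 381\right) = -10377 - -447 = -10377 + 447 = -9930$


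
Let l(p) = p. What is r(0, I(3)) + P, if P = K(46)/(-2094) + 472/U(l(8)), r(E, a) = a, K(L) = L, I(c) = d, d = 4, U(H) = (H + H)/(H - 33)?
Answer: -1535995/2094 ≈ -733.52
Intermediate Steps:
U(H) = 2*H/(-33 + H) (U(H) = (2*H)/(-33 + H) = 2*H/(-33 + H))
I(c) = 4
P = -1544371/2094 (P = 46/(-2094) + 472/((2*8/(-33 + 8))) = 46*(-1/2094) + 472/((2*8/(-25))) = -23/1047 + 472/((2*8*(-1/25))) = -23/1047 + 472/(-16/25) = -23/1047 + 472*(-25/16) = -23/1047 - 1475/2 = -1544371/2094 ≈ -737.52)
r(0, I(3)) + P = 4 - 1544371/2094 = -1535995/2094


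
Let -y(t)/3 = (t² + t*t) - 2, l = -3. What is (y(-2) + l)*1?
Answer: -21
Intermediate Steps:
y(t) = 6 - 6*t² (y(t) = -3*((t² + t*t) - 2) = -3*((t² + t²) - 2) = -3*(2*t² - 2) = -3*(-2 + 2*t²) = 6 - 6*t²)
(y(-2) + l)*1 = ((6 - 6*(-2)²) - 3)*1 = ((6 - 6*4) - 3)*1 = ((6 - 24) - 3)*1 = (-18 - 3)*1 = -21*1 = -21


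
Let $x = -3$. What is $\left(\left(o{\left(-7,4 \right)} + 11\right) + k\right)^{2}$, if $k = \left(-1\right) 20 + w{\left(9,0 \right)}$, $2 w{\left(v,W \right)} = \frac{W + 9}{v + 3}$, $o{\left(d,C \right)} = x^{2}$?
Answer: $\frac{9}{64} \approx 0.14063$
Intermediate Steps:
$o{\left(d,C \right)} = 9$ ($o{\left(d,C \right)} = \left(-3\right)^{2} = 9$)
$w{\left(v,W \right)} = \frac{9 + W}{2 \left(3 + v\right)}$ ($w{\left(v,W \right)} = \frac{\left(W + 9\right) \frac{1}{v + 3}}{2} = \frac{\left(9 + W\right) \frac{1}{3 + v}}{2} = \frac{\frac{1}{3 + v} \left(9 + W\right)}{2} = \frac{9 + W}{2 \left(3 + v\right)}$)
$k = - \frac{157}{8}$ ($k = \left(-1\right) 20 + \frac{9 + 0}{2 \left(3 + 9\right)} = -20 + \frac{1}{2} \cdot \frac{1}{12} \cdot 9 = -20 + \frac{3}{8} = - \frac{157}{8} \approx -19.625$)
$\left(\left(o{\left(-7,4 \right)} + 11\right) + k\right)^{2} = \left(\left(9 + 11\right) - \frac{157}{8}\right)^{2} = \left(20 - \frac{157}{8}\right)^{2} = \left(\frac{3}{8}\right)^{2} = \frac{9}{64}$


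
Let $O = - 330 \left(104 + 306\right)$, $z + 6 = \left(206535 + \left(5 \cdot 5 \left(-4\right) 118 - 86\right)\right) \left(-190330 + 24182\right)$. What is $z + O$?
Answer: $-32340677358$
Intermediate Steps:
$z = -32340542058$ ($z = -6 + \left(206535 + \left(5 \cdot 5 \left(-4\right) 118 - 86\right)\right) \left(-190330 + 24182\right) = -6 + \left(206535 + \left(25 \left(-4\right) 118 - 86\right)\right) \left(-166148\right) = -6 + \left(206535 - 11886\right) \left(-166148\right) = -6 + 194649 \left(-166148\right) = -6 - 32340542052 = -32340542058$)
$O = -135300$ ($O = \left(-330\right) 410 = -135300$)
$z + O = -32340542058 - 135300 = -32340677358$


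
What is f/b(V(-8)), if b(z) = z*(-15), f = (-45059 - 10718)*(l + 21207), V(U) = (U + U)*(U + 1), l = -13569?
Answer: 71004121/280 ≈ 2.5359e+5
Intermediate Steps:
V(U) = 2*U*(1 + U) (V(U) = (2*U)*(1 + U) = 2*U*(1 + U))
f = -426024726 (f = (-45059 - 10718)*(-13569 + 21207) = -55777*7638 = -426024726)
b(z) = -15*z
f/b(V(-8)) = -426024726*1/(240*(1 - 8)) = -426024726/((-30*(-8)*(-7))) = -426024726/((-15*112)) = -426024726/(-1680) = -426024726*(-1/1680) = 71004121/280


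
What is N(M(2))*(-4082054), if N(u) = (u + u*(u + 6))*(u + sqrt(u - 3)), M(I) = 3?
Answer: -367384860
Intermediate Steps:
N(u) = (u + sqrt(-3 + u))*(u + u*(6 + u)) (N(u) = (u + u*(6 + u))*(u + sqrt(-3 + u)) = (u + sqrt(-3 + u))*(u + u*(6 + u)))
N(M(2))*(-4082054) = (3*(3**2 + 7*3 + 7*sqrt(-3 + 3) + 3*sqrt(-3 + 3)))*(-4082054) = (3*(9 + 21 + 7*sqrt(0) + 3*sqrt(0)))*(-4082054) = (3*(9 + 21 + 7*0 + 3*0))*(-4082054) = (3*(9 + 21 + 0 + 0))*(-4082054) = (3*30)*(-4082054) = 90*(-4082054) = -367384860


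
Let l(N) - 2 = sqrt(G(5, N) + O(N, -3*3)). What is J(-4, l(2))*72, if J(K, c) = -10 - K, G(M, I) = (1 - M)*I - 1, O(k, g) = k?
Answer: -432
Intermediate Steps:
G(M, I) = -1 + I*(1 - M) (G(M, I) = I*(1 - M) - 1 = -1 + I*(1 - M))
l(N) = 2 + sqrt(-1 - 3*N) (l(N) = 2 + sqrt((-1 + N - 1*N*5) + N) = 2 + sqrt((-1 + N - 5*N) + N) = 2 + sqrt((-1 - 4*N) + N) = 2 + sqrt(-1 - 3*N))
J(-4, l(2))*72 = (-10 - 1*(-4))*72 = (-10 + 4)*72 = -6*72 = -432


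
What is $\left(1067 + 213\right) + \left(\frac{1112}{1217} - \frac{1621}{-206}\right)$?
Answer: $\frac{323100389}{250702} \approx 1288.8$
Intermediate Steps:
$\left(1067 + 213\right) + \left(\frac{1112}{1217} - \frac{1621}{-206}\right) = 1280 + \left(1112 \cdot \frac{1}{1217} - - \frac{1621}{206}\right) = 1280 + \left(\frac{1112}{1217} + \frac{1621}{206}\right) = 1280 + \frac{2201829}{250702} = \frac{323100389}{250702}$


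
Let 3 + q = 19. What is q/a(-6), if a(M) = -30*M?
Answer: 4/45 ≈ 0.088889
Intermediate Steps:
q = 16 (q = -3 + 19 = 16)
q/a(-6) = 16/(-30*(-6)) = 16/180 = (1/180)*16 = 4/45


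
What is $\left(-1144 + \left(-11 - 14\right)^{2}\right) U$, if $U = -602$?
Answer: $312438$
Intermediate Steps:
$\left(-1144 + \left(-11 - 14\right)^{2}\right) U = \left(-1144 + \left(-11 - 14\right)^{2}\right) \left(-602\right) = \left(-1144 + \left(-25\right)^{2}\right) \left(-602\right) = \left(-1144 + 625\right) \left(-602\right) = \left(-519\right) \left(-602\right) = 312438$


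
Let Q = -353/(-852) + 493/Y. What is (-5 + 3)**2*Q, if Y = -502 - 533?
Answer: -18227/73485 ≈ -0.24804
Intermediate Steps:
Y = -1035
Q = -18227/293940 (Q = -353/(-852) + 493/(-1035) = -353*(-1/852) + 493*(-1/1035) = 353/852 - 493/1035 = -18227/293940 ≈ -0.062009)
(-5 + 3)**2*Q = (-5 + 3)**2*(-18227/293940) = (-2)**2*(-18227/293940) = 4*(-18227/293940) = -18227/73485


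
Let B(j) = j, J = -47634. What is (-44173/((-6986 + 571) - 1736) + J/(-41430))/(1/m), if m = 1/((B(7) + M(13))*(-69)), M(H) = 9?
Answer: -184862677/31068025560 ≈ -0.0059503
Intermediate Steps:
m = -1/1104 (m = 1/((7 + 9)*(-69)) = 1/(16*(-69)) = 1/(-1104) = -1/1104 ≈ -0.00090580)
(-44173/((-6986 + 571) - 1736) + J/(-41430))/(1/m) = (-44173/((-6986 + 571) - 1736) - 47634/(-41430))/(1/(-1/1104)) = (-44173/(-6415 - 1736) - 47634*(-1/41430))/(-1104) = (-44173/(-8151) + 7939/6905)*(-1/1104) = (-44173*(-1/8151) + 7939/6905)*(-1/1104) = (44173/8151 + 7939/6905)*(-1/1104) = (369725354/56282655)*(-1/1104) = -184862677/31068025560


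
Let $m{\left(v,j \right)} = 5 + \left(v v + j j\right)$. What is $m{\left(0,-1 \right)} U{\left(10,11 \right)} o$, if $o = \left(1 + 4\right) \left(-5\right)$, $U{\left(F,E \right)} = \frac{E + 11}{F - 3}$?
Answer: $- \frac{3300}{7} \approx -471.43$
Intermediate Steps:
$U{\left(F,E \right)} = \frac{11 + E}{-3 + F}$
$m{\left(v,j \right)} = 5 + j^{2} + v^{2}$ ($m{\left(v,j \right)} = 5 + \left(v^{2} + j^{2}\right) = 5 + \left(j^{2} + v^{2}\right) = 5 + j^{2} + v^{2}$)
$o = -25$ ($o = 5 \left(-5\right) = -25$)
$m{\left(0,-1 \right)} U{\left(10,11 \right)} o = \left(5 + \left(-1\right)^{2} + 0^{2}\right) \frac{11 + 11}{-3 + 10} \left(-25\right) = \left(5 + 1 + 0\right) \frac{1}{7} \cdot 22 \left(-25\right) = 6 \cdot \frac{1}{7} \cdot 22 \left(-25\right) = 6 \cdot \frac{22}{7} \left(-25\right) = \frac{132}{7} \left(-25\right) = - \frac{3300}{7}$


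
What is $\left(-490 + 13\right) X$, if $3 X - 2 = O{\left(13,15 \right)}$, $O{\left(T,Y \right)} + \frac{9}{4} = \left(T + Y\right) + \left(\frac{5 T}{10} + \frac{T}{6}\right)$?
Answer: $- \frac{23161}{4} \approx -5790.3$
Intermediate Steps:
$O{\left(T,Y \right)} = - \frac{9}{4} + Y + \frac{5 T}{3}$ ($O{\left(T,Y \right)} = - \frac{9}{4} + \left(\left(T + Y\right) + \left(\frac{5 T}{10} + \frac{T}{6}\right)\right) = - \frac{9}{4} + \left(\left(T + Y\right) + \left(5 T \frac{1}{10} + T \frac{1}{6}\right)\right) = - \frac{9}{4} + \left(\left(T + Y\right) + \left(\frac{T}{2} + \frac{T}{6}\right)\right) = - \frac{9}{4} + \left(\left(T + Y\right) + \frac{2 T}{3}\right) = - \frac{9}{4} + \left(Y + \frac{5 T}{3}\right) = - \frac{9}{4} + Y + \frac{5 T}{3}$)
$X = \frac{437}{36}$ ($X = \frac{2}{3} + \frac{- \frac{9}{4} + 15 + \frac{5}{3} \cdot 13}{3} = \frac{2}{3} + \frac{- \frac{9}{4} + 15 + \frac{65}{3}}{3} = \frac{2}{3} + \frac{1}{3} \cdot \frac{413}{12} = \frac{2}{3} + \frac{413}{36} = \frac{437}{36} \approx 12.139$)
$\left(-490 + 13\right) X = \left(-490 + 13\right) \frac{437}{36} = \left(-477\right) \frac{437}{36} = - \frac{23161}{4}$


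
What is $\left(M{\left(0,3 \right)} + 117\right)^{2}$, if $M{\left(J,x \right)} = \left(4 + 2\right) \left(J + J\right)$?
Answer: $13689$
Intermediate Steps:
$M{\left(J,x \right)} = 12 J$ ($M{\left(J,x \right)} = 6 \cdot 2 J = 12 J$)
$\left(M{\left(0,3 \right)} + 117\right)^{2} = \left(12 \cdot 0 + 117\right)^{2} = \left(0 + 117\right)^{2} = 117^{2} = 13689$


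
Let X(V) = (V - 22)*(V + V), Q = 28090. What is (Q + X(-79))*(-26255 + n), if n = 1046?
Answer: -1110406032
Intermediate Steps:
X(V) = 2*V*(-22 + V) (X(V) = (-22 + V)*(2*V) = 2*V*(-22 + V))
(Q + X(-79))*(-26255 + n) = (28090 + 2*(-79)*(-22 - 79))*(-26255 + 1046) = (28090 + 2*(-79)*(-101))*(-25209) = (28090 + 15958)*(-25209) = 44048*(-25209) = -1110406032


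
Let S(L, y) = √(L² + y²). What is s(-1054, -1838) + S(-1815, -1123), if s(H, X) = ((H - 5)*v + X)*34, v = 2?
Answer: -134504 + √4555354 ≈ -1.3237e+5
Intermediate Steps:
s(H, X) = -340 + 34*X + 68*H (s(H, X) = ((H - 5)*2 + X)*34 = ((-5 + H)*2 + X)*34 = ((-10 + 2*H) + X)*34 = (-10 + X + 2*H)*34 = -340 + 34*X + 68*H)
s(-1054, -1838) + S(-1815, -1123) = (-340 + 34*(-1838) + 68*(-1054)) + √((-1815)² + (-1123)²) = (-340 - 62492 - 71672) + √(3294225 + 1261129) = -134504 + √4555354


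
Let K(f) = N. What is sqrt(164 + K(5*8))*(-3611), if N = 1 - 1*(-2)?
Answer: -3611*sqrt(167) ≈ -46664.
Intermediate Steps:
N = 3 (N = 1 + 2 = 3)
K(f) = 3
sqrt(164 + K(5*8))*(-3611) = sqrt(164 + 3)*(-3611) = sqrt(167)*(-3611) = -3611*sqrt(167)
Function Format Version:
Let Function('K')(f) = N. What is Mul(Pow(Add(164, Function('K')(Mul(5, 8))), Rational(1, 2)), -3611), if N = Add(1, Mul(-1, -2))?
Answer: Mul(-3611, Pow(167, Rational(1, 2))) ≈ -46664.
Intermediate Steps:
N = 3 (N = Add(1, 2) = 3)
Function('K')(f) = 3
Mul(Pow(Add(164, Function('K')(Mul(5, 8))), Rational(1, 2)), -3611) = Mul(Pow(Add(164, 3), Rational(1, 2)), -3611) = Mul(Pow(167, Rational(1, 2)), -3611) = Mul(-3611, Pow(167, Rational(1, 2)))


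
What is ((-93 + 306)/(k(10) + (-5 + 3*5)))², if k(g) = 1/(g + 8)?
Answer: 14699556/32761 ≈ 448.69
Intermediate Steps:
k(g) = 1/(8 + g)
((-93 + 306)/(k(10) + (-5 + 3*5)))² = ((-93 + 306)/(1/(8 + 10) + (-5 + 3*5)))² = (213/(1/18 + (-5 + 15)))² = (213/(1/18 + 10))² = (213/(181/18))² = (213*(18/181))² = (3834/181)² = 14699556/32761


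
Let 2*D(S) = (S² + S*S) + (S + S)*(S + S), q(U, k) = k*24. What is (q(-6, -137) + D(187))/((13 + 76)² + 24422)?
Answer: 33873/10781 ≈ 3.1419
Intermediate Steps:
q(U, k) = 24*k
D(S) = 3*S² (D(S) = ((S² + S*S) + (S + S)*(S + S))/2 = ((S² + S²) + (2*S)*(2*S))/2 = (2*S² + 4*S²)/2 = (6*S²)/2 = 3*S²)
(q(-6, -137) + D(187))/((13 + 76)² + 24422) = (24*(-137) + 3*187²)/((13 + 76)² + 24422) = (-3288 + 3*34969)/(89² + 24422) = (-3288 + 104907)/(7921 + 24422) = 101619/32343 = 101619*(1/32343) = 33873/10781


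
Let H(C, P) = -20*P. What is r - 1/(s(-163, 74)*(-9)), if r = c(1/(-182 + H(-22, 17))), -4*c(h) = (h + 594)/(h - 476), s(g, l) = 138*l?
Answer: 1781164483/5709164121 ≈ 0.31198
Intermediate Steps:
c(h) = -(594 + h)/(4*(-476 + h)) (c(h) = -(h + 594)/(4*(h - 476)) = -(594 + h)/(4*(-476 + h)))
r = 310067/993892 (r = (-594 - 1/(-182 - 20*17))/(4*(-476 + 1/(-182 - 20*17))) = (-594 - 1/(-182 - 340))/(4*(-476 + 1/(-182 - 340))) = (-594 - 1/(-522))/(4*(-476 + 1/(-522))) = (-594 - 1*(-1/522))/(4*(-476 - 1/522)) = (-594 + 1/522)/(4*(-248473/522)) = (¼)*(-522/248473)*(-310067/522) = 310067/993892 ≈ 0.31197)
r - 1/(s(-163, 74)*(-9)) = 310067/993892 - 1/((138*74)*(-9)) = 310067/993892 - 1/(10212*(-9)) = 310067/993892 - 1/(-91908) = 310067/993892 - 1*(-1/91908) = 310067/993892 + 1/91908 = 1781164483/5709164121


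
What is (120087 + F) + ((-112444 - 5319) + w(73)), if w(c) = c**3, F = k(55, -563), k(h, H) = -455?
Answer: 390886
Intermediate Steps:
F = -455
(120087 + F) + ((-112444 - 5319) + w(73)) = (120087 - 455) + ((-112444 - 5319) + 73**3) = 119632 + (-117763 + 389017) = 119632 + 271254 = 390886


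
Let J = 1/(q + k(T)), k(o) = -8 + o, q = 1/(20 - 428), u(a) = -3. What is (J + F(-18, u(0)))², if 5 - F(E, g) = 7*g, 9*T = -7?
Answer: 77394127204/115498009 ≈ 670.09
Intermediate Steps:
T = -7/9 (T = (⅑)*(-7) = -7/9 ≈ -0.77778)
q = -1/408 (q = 1/(-408) = -1/408 ≈ -0.0024510)
F(E, g) = 5 - 7*g
J = -1224/10747 (J = 1/(-1/408 + (-8 - 7/9)) = 1/(-1/408 - 79/9) = 1/(-10747/1224) = -1224/10747 ≈ -0.11389)
(J + F(-18, u(0)))² = (-1224/10747 + (5 - 7*(-3)))² = (-1224/10747 + (5 + 21))² = (-1224/10747 + 26)² = (278198/10747)² = 77394127204/115498009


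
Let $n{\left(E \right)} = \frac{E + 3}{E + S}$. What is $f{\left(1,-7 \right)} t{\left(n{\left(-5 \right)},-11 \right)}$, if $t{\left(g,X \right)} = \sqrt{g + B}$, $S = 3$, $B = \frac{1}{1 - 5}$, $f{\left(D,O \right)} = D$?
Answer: $\frac{\sqrt{3}}{2} \approx 0.86602$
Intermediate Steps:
$B = - \frac{1}{4}$ ($B = \frac{1}{-4} = - \frac{1}{4} \approx -0.25$)
$n{\left(E \right)} = 1$ ($n{\left(E \right)} = \frac{E + 3}{E + 3} = \frac{3 + E}{3 + E} = 1$)
$t{\left(g,X \right)} = \sqrt{- \frac{1}{4} + g}$ ($t{\left(g,X \right)} = \sqrt{g - \frac{1}{4}} = \sqrt{- \frac{1}{4} + g}$)
$f{\left(1,-7 \right)} t{\left(n{\left(-5 \right)},-11 \right)} = 1 \frac{\sqrt{-1 + 4 \cdot 1}}{2} = 1 \frac{\sqrt{-1 + 4}}{2} = 1 \frac{\sqrt{3}}{2} = \frac{\sqrt{3}}{2}$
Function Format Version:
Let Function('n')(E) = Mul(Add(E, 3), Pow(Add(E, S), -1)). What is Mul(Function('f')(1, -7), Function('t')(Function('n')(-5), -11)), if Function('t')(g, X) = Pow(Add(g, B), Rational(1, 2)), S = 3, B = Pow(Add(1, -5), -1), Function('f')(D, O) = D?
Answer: Mul(Rational(1, 2), Pow(3, Rational(1, 2))) ≈ 0.86602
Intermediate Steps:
B = Rational(-1, 4) (B = Pow(-4, -1) = Rational(-1, 4) ≈ -0.25000)
Function('n')(E) = 1 (Function('n')(E) = Mul(Add(E, 3), Pow(Add(E, 3), -1)) = Mul(Add(3, E), Pow(Add(3, E), -1)) = 1)
Function('t')(g, X) = Pow(Add(Rational(-1, 4), g), Rational(1, 2)) (Function('t')(g, X) = Pow(Add(g, Rational(-1, 4)), Rational(1, 2)) = Pow(Add(Rational(-1, 4), g), Rational(1, 2)))
Mul(Function('f')(1, -7), Function('t')(Function('n')(-5), -11)) = Mul(1, Mul(Rational(1, 2), Pow(Add(-1, Mul(4, 1)), Rational(1, 2)))) = Mul(1, Mul(Rational(1, 2), Pow(Add(-1, 4), Rational(1, 2)))) = Mul(1, Mul(Rational(1, 2), Pow(3, Rational(1, 2)))) = Mul(Rational(1, 2), Pow(3, Rational(1, 2)))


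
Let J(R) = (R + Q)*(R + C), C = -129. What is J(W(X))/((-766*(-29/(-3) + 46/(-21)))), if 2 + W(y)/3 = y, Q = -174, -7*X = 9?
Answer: -1876446/420917 ≈ -4.4580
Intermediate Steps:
X = -9/7 (X = -⅐*9 = -9/7 ≈ -1.2857)
W(y) = -6 + 3*y
J(R) = (-174 + R)*(-129 + R) (J(R) = (R - 174)*(R - 129) = (-174 + R)*(-129 + R))
J(W(X))/((-766*(-29/(-3) + 46/(-21)))) = (22446 + (-6 + 3*(-9/7))² - 303*(-6 + 3*(-9/7)))/((-766*(-29/(-3) + 46/(-21)))) = (22446 + (-6 - 27/7)² - 303*(-6 - 27/7))/((-766*(-29*(-⅓) + 46*(-1/21)))) = (22446 + (-69/7)² - 303*(-69/7))/((-766*(29/3 - 46/21))) = (22446 + 4761/49 + 20907/7)/((-766*157/21)) = 1250964/(49*(-120262/21)) = (1250964/49)*(-21/120262) = -1876446/420917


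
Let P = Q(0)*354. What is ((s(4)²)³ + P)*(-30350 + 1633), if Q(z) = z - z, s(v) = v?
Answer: -117624832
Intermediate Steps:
Q(z) = 0
P = 0 (P = 0*354 = 0)
((s(4)²)³ + P)*(-30350 + 1633) = ((4²)³ + 0)*(-30350 + 1633) = (16³ + 0)*(-28717) = (4096 + 0)*(-28717) = 4096*(-28717) = -117624832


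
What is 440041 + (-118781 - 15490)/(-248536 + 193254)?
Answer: 24326480833/55282 ≈ 4.4004e+5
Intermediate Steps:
440041 + (-118781 - 15490)/(-248536 + 193254) = 440041 - 134271/(-55282) = 440041 - 134271*(-1/55282) = 440041 + 134271/55282 = 24326480833/55282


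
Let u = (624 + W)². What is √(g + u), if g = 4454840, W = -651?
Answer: √4455569 ≈ 2110.8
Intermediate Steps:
u = 729 (u = (624 - 651)² = (-27)² = 729)
√(g + u) = √(4454840 + 729) = √4455569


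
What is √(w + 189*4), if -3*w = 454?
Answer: √5442/3 ≈ 24.590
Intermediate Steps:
w = -454/3 (w = -⅓*454 = -454/3 ≈ -151.33)
√(w + 189*4) = √(-454/3 + 189*4) = √(-454/3 + 756) = √(1814/3) = √5442/3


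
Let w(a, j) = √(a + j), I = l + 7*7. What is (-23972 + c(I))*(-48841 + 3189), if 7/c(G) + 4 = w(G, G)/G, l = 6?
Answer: 480463469656/439 + 159782*√110/439 ≈ 1.0945e+9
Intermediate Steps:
I = 55 (I = 6 + 7*7 = 6 + 49 = 55)
c(G) = 7/(-4 + √2/√G) (c(G) = 7/(-4 + √(G + G)/G) = 7/(-4 + √(2*G)/G) = 7/(-4 + (√2*√G)/G) = 7/(-4 + √2/√G))
(-23972 + c(I))*(-48841 + 3189) = (-23972 + 7*55/(-4*55 + √2*√55))*(-48841 + 3189) = (-23972 + 7*55/(-220 + √110))*(-45652) = (-23972 + 385/(-220 + √110))*(-45652) = 1094369744 - 17576020/(-220 + √110)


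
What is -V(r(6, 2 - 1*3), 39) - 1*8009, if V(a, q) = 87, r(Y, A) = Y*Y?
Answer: -8096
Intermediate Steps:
r(Y, A) = Y²
-V(r(6, 2 - 1*3), 39) - 1*8009 = -1*87 - 1*8009 = -87 - 8009 = -8096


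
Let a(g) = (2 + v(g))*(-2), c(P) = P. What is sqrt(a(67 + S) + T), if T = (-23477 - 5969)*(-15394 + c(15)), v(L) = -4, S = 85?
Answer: sqrt(452850038) ≈ 21280.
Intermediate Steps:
a(g) = 4 (a(g) = (2 - 4)*(-2) = -2*(-2) = 4)
T = 452850034 (T = (-23477 - 5969)*(-15394 + 15) = -29446*(-15379) = 452850034)
sqrt(a(67 + S) + T) = sqrt(4 + 452850034) = sqrt(452850038)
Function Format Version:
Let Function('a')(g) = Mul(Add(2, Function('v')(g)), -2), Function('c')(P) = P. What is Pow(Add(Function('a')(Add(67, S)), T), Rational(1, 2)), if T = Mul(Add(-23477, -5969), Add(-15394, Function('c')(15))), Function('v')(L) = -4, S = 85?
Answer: Pow(452850038, Rational(1, 2)) ≈ 21280.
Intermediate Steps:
Function('a')(g) = 4 (Function('a')(g) = Mul(Add(2, -4), -2) = Mul(-2, -2) = 4)
T = 452850034 (T = Mul(Add(-23477, -5969), Add(-15394, 15)) = Mul(-29446, -15379) = 452850034)
Pow(Add(Function('a')(Add(67, S)), T), Rational(1, 2)) = Pow(Add(4, 452850034), Rational(1, 2)) = Pow(452850038, Rational(1, 2))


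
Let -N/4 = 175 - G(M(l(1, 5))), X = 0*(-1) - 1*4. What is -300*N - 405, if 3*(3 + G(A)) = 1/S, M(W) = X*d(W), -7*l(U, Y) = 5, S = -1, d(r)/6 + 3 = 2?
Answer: 213595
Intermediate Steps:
d(r) = -6 (d(r) = -18 + 6*2 = -18 + 12 = -6)
l(U, Y) = -5/7 (l(U, Y) = -⅐*5 = -5/7)
X = -4 (X = 0 - 4 = -4)
M(W) = 24 (M(W) = -4*(-6) = 24)
G(A) = -10/3 (G(A) = -3 + (⅓)/(-1) = -3 + (⅓)*(-1) = -3 - ⅓ = -10/3)
N = -2140/3 (N = -4*(175 - 1*(-10/3)) = -4*(175 + 10/3) = -4*535/3 = -2140/3 ≈ -713.33)
-300*N - 405 = -300*(-2140/3) - 405 = 214000 - 405 = 213595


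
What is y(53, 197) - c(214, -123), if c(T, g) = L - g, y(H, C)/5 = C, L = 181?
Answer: 681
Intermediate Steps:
y(H, C) = 5*C
c(T, g) = 181 - g
y(53, 197) - c(214, -123) = 5*197 - (181 - 1*(-123)) = 985 - (181 + 123) = 985 - 1*304 = 985 - 304 = 681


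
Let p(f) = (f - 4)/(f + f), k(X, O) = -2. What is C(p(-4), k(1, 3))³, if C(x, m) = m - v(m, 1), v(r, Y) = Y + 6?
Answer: -729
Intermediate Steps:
v(r, Y) = 6 + Y
p(f) = (-4 + f)/(2*f) (p(f) = (-4 + f)/((2*f)) = (-4 + f)*(1/(2*f)) = (-4 + f)/(2*f))
C(x, m) = -7 + m (C(x, m) = m - (6 + 1) = m - 1*7 = m - 7 = -7 + m)
C(p(-4), k(1, 3))³ = (-7 - 2)³ = (-9)³ = -729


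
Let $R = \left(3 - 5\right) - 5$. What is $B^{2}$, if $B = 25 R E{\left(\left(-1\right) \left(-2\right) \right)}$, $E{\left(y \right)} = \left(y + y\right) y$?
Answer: $1960000$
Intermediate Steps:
$E{\left(y \right)} = 2 y^{2}$ ($E{\left(y \right)} = 2 y y = 2 y^{2}$)
$R = -7$ ($R = -2 - 5 = -7$)
$B = -1400$ ($B = 25 \left(-7\right) 2 \left(\left(-1\right) \left(-2\right)\right)^{2} = - 175 \cdot 2 \cdot 2^{2} = - 175 \cdot 2 \cdot 4 = \left(-175\right) 8 = -1400$)
$B^{2} = \left(-1400\right)^{2} = 1960000$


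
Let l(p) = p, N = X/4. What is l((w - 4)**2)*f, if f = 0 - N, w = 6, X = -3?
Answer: 3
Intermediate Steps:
N = -3/4 ≈ -0.75000
f = 3/4 (f = 0 - 1*(-3/4) = 0 + 3/4 = 3/4 ≈ 0.75000)
l((w - 4)**2)*f = (6 - 4)**2*(3/4) = 2**2*(3/4) = 4*(3/4) = 3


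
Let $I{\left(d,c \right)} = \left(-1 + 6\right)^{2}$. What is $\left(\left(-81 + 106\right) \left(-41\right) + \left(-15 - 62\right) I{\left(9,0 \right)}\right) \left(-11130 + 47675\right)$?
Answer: $-107807750$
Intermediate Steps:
$I{\left(d,c \right)} = 25$ ($I{\left(d,c \right)} = 5^{2} = 25$)
$\left(\left(-81 + 106\right) \left(-41\right) + \left(-15 - 62\right) I{\left(9,0 \right)}\right) \left(-11130 + 47675\right) = \left(\left(-81 + 106\right) \left(-41\right) + \left(-15 - 62\right) 25\right) \left(-11130 + 47675\right) = \left(25 \left(-41\right) - 1925\right) 36545 = \left(-1025 - 1925\right) 36545 = \left(-2950\right) 36545 = -107807750$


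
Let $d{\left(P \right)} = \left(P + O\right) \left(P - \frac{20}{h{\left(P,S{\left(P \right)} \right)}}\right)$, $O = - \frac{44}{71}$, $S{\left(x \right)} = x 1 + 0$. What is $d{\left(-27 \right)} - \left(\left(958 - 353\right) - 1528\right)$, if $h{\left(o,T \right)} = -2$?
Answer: $\frac{98870}{71} \approx 1392.5$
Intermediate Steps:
$S{\left(x \right)} = x$ ($S{\left(x \right)} = x + 0 = x$)
$O = - \frac{44}{71}$ ($O = \left(-44\right) \frac{1}{71} = - \frac{44}{71} \approx -0.61972$)
$d{\left(P \right)} = \left(10 + P\right) \left(- \frac{44}{71} + P\right)$ ($d{\left(P \right)} = \left(P - \frac{44}{71}\right) \left(P - \frac{20}{-2}\right) = \left(- \frac{44}{71} + P\right) \left(P - -10\right) = \left(- \frac{44}{71} + P\right) \left(P + 10\right) = \left(- \frac{44}{71} + P\right) \left(10 + P\right) = \left(10 + P\right) \left(- \frac{44}{71} + P\right)$)
$d{\left(-27 \right)} - \left(\left(958 - 353\right) - 1528\right) = \left(- \frac{440}{71} + \left(-27\right)^{2} + \frac{666}{71} \left(-27\right)\right) - \left(\left(958 - 353\right) - 1528\right) = \left(- \frac{440}{71} + 729 - \frac{17982}{71}\right) - \left(605 - 1528\right) = \frac{33337}{71} - -923 = \frac{33337}{71} + 923 = \frac{98870}{71}$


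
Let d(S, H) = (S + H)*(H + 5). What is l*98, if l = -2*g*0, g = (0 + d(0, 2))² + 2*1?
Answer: 0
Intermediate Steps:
d(S, H) = (5 + H)*(H + S) (d(S, H) = (H + S)*(5 + H) = (5 + H)*(H + S))
g = 198 (g = (0 + (2² + 5*2 + 5*0 + 2*0))² + 2*1 = (0 + (4 + 10 + 0 + 0))² + 2 = (0 + 14)² + 2 = 14² + 2 = 196 + 2 = 198)
l = 0 (l = -2*198*0 = -396*0 = 0)
l*98 = 0*98 = 0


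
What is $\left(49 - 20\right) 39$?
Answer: $1131$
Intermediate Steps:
$\left(49 - 20\right) 39 = 29 \cdot 39 = 1131$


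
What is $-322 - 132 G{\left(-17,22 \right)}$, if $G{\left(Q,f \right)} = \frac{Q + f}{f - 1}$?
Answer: $- \frac{2474}{7} \approx -353.43$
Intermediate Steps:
$G{\left(Q,f \right)} = \frac{Q + f}{-1 + f}$
$-322 - 132 G{\left(-17,22 \right)} = -322 - 132 \frac{-17 + 22}{-1 + 22} = -322 - 132 \cdot \frac{1}{21} \cdot 5 = -322 - \frac{220}{7} = - \frac{2474}{7}$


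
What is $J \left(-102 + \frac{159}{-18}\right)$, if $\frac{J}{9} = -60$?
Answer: $59850$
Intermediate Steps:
$J = -540$ ($J = 9 \left(-60\right) = -540$)
$J \left(-102 + \frac{159}{-18}\right) = - 540 \left(-102 + \frac{159}{-18}\right) = - 540 \left(-102 + 159 \left(- \frac{1}{18}\right)\right) = - 540 \left(-102 - \frac{53}{6}\right) = \left(-540\right) \left(- \frac{665}{6}\right) = 59850$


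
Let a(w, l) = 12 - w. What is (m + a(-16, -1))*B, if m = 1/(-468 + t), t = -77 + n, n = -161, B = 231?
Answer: 4566177/706 ≈ 6467.7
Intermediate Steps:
t = -238 (t = -77 - 161 = -238)
m = -1/706 (m = 1/(-468 - 238) = 1/(-706) = -1/706 ≈ -0.0014164)
(m + a(-16, -1))*B = (-1/706 + (12 - 1*(-16)))*231 = (-1/706 + (12 + 16))*231 = (-1/706 + 28)*231 = (19767/706)*231 = 4566177/706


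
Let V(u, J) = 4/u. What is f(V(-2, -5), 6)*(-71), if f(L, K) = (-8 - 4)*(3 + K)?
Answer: 7668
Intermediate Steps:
f(L, K) = -36 - 12*K (f(L, K) = -12*(3 + K) = -36 - 12*K)
f(V(-2, -5), 6)*(-71) = (-36 - 12*6)*(-71) = (-36 - 72)*(-71) = -108*(-71) = 7668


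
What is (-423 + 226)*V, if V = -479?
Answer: 94363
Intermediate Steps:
(-423 + 226)*V = (-423 + 226)*(-479) = -197*(-479) = 94363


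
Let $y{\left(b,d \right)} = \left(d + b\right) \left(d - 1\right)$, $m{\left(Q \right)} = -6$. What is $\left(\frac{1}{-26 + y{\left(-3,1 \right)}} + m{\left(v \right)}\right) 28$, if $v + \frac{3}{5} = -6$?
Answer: $- \frac{2198}{13} \approx -169.08$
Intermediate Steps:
$v = - \frac{33}{5}$ ($v = - \frac{3}{5} - 6 = - \frac{33}{5} \approx -6.6$)
$y{\left(b,d \right)} = \left(-1 + d\right) \left(b + d\right)$ ($y{\left(b,d \right)} = \left(b + d\right) \left(-1 + d\right) = \left(-1 + d\right) \left(b + d\right)$)
$\left(\frac{1}{-26 + y{\left(-3,1 \right)}} + m{\left(v \right)}\right) 28 = \left(\frac{1}{-26 - \left(1 - 1\right)} - 6\right) 28 = \left(\frac{1}{-26 + \left(1 + 3 - 1 - 3\right)} - 6\right) 28 = \left(\frac{1}{-26 + 0} - 6\right) 28 = \left(\frac{1}{-26} - 6\right) 28 = \left(- \frac{1}{26} - 6\right) 28 = \left(- \frac{157}{26}\right) 28 = - \frac{2198}{13}$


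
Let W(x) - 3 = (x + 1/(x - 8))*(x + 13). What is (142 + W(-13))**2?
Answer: 21025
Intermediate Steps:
W(x) = 3 + (13 + x)*(x + 1/(-8 + x)) (W(x) = 3 + (x + 1/(x - 8))*(x + 13) = 3 + (x + 1/(-8 + x))*(13 + x) = 3 + (13 + x)*(x + 1/(-8 + x)))
(142 + W(-13))**2 = (142 + (-11 + (-13)**3 - 100*(-13) + 5*(-13)**2)/(-8 - 13))**2 = (142 + (-11 - 2197 + 1300 + 5*169)/(-21))**2 = (142 - (-11 - 2197 + 1300 + 845)/21)**2 = (142 - 1/21*(-63))**2 = (142 + 3)**2 = 145**2 = 21025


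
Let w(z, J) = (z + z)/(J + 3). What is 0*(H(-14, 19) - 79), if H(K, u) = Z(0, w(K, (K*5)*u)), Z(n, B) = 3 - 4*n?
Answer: 0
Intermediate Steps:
w(z, J) = 2*z/(3 + J) (w(z, J) = (2*z)/(3 + J) = 2*z/(3 + J))
H(K, u) = 3 (H(K, u) = 3 - 4*0 = 3 + 0 = 3)
0*(H(-14, 19) - 79) = 0*(3 - 79) = 0*(-76) = 0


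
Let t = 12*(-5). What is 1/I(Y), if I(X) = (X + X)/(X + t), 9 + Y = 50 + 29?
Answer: 1/14 ≈ 0.071429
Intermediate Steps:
Y = 70 (Y = -9 + (50 + 29) = -9 + 79 = 70)
t = -60
I(X) = 2*X/(-60 + X) (I(X) = (X + X)/(X - 60) = (2*X)/(-60 + X) = 2*X/(-60 + X))
1/I(Y) = 1/(2*70/(-60 + 70)) = 1/(2*70/10) = 1/(2*70*(⅒)) = 1/14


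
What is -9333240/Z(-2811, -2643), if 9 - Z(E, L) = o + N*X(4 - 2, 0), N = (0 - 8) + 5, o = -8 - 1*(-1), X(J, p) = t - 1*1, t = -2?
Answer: -1333320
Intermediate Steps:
X(J, p) = -3 (X(J, p) = -2 - 1*1 = -2 - 1 = -3)
o = -7 (o = -8 + 1 = -7)
N = -3 (N = -8 + 5 = -3)
Z(E, L) = 7 (Z(E, L) = 9 - (-7 - 3*(-3)) = 9 - (-7 + 9) = 9 - 1*2 = 9 - 2 = 7)
-9333240/Z(-2811, -2643) = -9333240/7 = -9333240*1/7 = -1333320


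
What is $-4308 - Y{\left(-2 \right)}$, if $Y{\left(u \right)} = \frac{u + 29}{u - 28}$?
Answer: $- \frac{43071}{10} \approx -4307.1$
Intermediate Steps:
$Y{\left(u \right)} = \frac{29 + u}{-28 + u}$
$-4308 - Y{\left(-2 \right)} = -4308 - \frac{29 - 2}{-28 - 2} = -4308 - \frac{1}{-30} \cdot 27 = -4308 - \left(- \frac{1}{30}\right) 27 = -4308 - - \frac{9}{10} = -4308 + \frac{9}{10} = - \frac{43071}{10}$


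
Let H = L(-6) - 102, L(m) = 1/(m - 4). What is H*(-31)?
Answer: 31651/10 ≈ 3165.1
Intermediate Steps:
L(m) = 1/(-4 + m)
H = -1021/10 (H = 1/(-4 - 6) - 102 = 1/(-10) - 102 = -⅒ - 102 = -1021/10 ≈ -102.10)
H*(-31) = -1021/10*(-31) = 31651/10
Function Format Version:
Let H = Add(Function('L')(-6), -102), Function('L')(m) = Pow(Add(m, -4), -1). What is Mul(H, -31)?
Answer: Rational(31651, 10) ≈ 3165.1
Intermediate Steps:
Function('L')(m) = Pow(Add(-4, m), -1)
H = Rational(-1021, 10) (H = Add(Pow(Add(-4, -6), -1), -102) = Add(Pow(-10, -1), -102) = Add(Rational(-1, 10), -102) = Rational(-1021, 10) ≈ -102.10)
Mul(H, -31) = Mul(Rational(-1021, 10), -31) = Rational(31651, 10)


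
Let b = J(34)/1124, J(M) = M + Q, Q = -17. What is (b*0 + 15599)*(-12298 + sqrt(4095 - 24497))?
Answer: -191836502 + 1575499*I*sqrt(2) ≈ -1.9184e+8 + 2.2281e+6*I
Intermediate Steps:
J(M) = -17 + M (J(M) = M - 17 = -17 + M)
b = 17/1124 (b = (-17 + 34)/1124 = 17*(1/1124) = 17/1124 ≈ 0.015125)
(b*0 + 15599)*(-12298 + sqrt(4095 - 24497)) = ((17/1124)*0 + 15599)*(-12298 + sqrt(4095 - 24497)) = (0 + 15599)*(-12298 + sqrt(-20402)) = 15599*(-12298 + 101*I*sqrt(2)) = -191836502 + 1575499*I*sqrt(2)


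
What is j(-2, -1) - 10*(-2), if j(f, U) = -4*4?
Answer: 4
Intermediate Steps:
j(f, U) = -16
j(-2, -1) - 10*(-2) = -16 - 10*(-2) = -16 + 20 = 4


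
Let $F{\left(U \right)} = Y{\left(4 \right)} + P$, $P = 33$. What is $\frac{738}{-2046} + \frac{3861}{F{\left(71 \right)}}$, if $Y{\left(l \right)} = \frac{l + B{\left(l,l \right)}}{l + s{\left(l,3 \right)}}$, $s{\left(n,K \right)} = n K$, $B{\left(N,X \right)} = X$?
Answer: $\frac{2624961}{22847} \approx 114.89$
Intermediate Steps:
$s{\left(n,K \right)} = K n$
$Y{\left(l \right)} = \frac{1}{2}$ ($Y{\left(l \right)} = \frac{l + l}{l + 3 l} = \frac{2 l}{4 l} = 2 l \frac{1}{4 l} = \frac{1}{2}$)
$F{\left(U \right)} = \frac{67}{2}$ ($F{\left(U \right)} = \frac{1}{2} + 33 = \frac{67}{2}$)
$\frac{738}{-2046} + \frac{3861}{F{\left(71 \right)}} = \frac{738}{-2046} + \frac{3861}{\frac{67}{2}} = 738 \left(- \frac{1}{2046}\right) + 3861 \cdot \frac{2}{67} = - \frac{123}{341} + \frac{7722}{67} = \frac{2624961}{22847}$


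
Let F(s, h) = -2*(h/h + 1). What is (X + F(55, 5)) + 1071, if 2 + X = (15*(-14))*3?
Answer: 435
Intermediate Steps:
F(s, h) = -4 (F(s, h) = -2*(1 + 1) = -2*2 = -4)
X = -632 (X = -2 + (15*(-14))*3 = -2 - 210*3 = -2 - 630 = -632)
(X + F(55, 5)) + 1071 = (-632 - 4) + 1071 = -636 + 1071 = 435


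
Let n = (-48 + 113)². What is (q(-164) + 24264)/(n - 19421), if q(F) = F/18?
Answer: -109147/68382 ≈ -1.5961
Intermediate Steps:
q(F) = F/18 (q(F) = F*(1/18) = F/18)
n = 4225 (n = 65² = 4225)
(q(-164) + 24264)/(n - 19421) = ((1/18)*(-164) + 24264)/(4225 - 19421) = (-82/9 + 24264)/(-15196) = (218294/9)*(-1/15196) = -109147/68382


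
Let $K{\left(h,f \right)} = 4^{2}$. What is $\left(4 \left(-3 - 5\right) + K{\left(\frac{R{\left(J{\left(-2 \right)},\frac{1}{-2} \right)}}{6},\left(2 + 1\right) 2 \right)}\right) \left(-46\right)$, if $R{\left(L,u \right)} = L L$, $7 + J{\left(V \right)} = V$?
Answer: $736$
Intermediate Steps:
$J{\left(V \right)} = -7 + V$
$R{\left(L,u \right)} = L^{2}$
$K{\left(h,f \right)} = 16$
$\left(4 \left(-3 - 5\right) + K{\left(\frac{R{\left(J{\left(-2 \right)},\frac{1}{-2} \right)}}{6},\left(2 + 1\right) 2 \right)}\right) \left(-46\right) = \left(4 \left(-3 - 5\right) + 16\right) \left(-46\right) = \left(4 \left(-8\right) + 16\right) \left(-46\right) = \left(-32 + 16\right) \left(-46\right) = \left(-16\right) \left(-46\right) = 736$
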